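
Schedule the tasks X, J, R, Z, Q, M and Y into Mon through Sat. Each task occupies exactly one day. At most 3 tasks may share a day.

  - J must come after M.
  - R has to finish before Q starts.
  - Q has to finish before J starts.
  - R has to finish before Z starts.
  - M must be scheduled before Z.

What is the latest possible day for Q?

Fri

Precedence pushes Q to at least Tue; downstream work caps Q at Fri.
Q at Fri is achievable: X in Mon, M in Mon, Z in Tue, J in Sat, Y in Tue, Q in Fri, R in Mon.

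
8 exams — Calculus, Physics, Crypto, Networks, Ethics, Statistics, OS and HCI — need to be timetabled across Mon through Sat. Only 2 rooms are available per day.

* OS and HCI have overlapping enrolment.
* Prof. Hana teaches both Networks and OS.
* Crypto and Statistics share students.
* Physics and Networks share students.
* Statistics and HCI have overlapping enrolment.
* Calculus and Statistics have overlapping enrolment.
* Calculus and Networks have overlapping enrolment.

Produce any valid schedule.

Physics -> Mon; Networks -> Tue; Calculus -> Mon; HCI -> Fri; Crypto -> Tue; Statistics -> Wed; Ethics -> Wed; OS -> Thu

Checking: Crypto(Tue) != Statistics(Wed); Statistics(Wed) != HCI(Fri); OS(Thu) != HCI(Fri); Calculus(Mon) != Networks(Tue); Physics(Mon) != Networks(Tue); Calculus(Mon) != Statistics(Wed); Networks(Tue) != OS(Thu); max 2 per day (cap 2).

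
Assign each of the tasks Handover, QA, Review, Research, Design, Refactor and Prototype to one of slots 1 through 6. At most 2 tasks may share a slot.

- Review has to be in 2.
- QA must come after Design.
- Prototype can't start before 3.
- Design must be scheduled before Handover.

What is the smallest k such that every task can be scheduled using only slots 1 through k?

The precedence chain requires at least 2 distinct slots.
With at most 2 per slot and 7 tasks, at least 4 slots are needed.
Prototype can't be placed before 3, so the schedule must run through at least slot 3.
4 works (last occupied slot: 4): for example Review=2; Handover=2; Design=1; Refactor=4; QA=3; Prototype=3; Research=1.

4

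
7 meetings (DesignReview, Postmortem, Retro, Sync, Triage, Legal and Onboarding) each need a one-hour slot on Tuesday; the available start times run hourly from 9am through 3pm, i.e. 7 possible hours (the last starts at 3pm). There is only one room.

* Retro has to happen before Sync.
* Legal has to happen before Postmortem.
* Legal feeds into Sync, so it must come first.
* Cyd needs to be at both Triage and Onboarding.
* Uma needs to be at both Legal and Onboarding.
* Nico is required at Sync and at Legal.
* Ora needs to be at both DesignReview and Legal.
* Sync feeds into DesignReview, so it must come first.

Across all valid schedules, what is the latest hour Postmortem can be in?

Precedence pushes Postmortem to at least 10am.
Postmortem at 3pm is achievable: Retro in 10am, Sync in 11am, Postmortem in 3pm, Onboarding in 2pm, Triage in 1pm, DesignReview in 12pm, Legal in 9am.

3pm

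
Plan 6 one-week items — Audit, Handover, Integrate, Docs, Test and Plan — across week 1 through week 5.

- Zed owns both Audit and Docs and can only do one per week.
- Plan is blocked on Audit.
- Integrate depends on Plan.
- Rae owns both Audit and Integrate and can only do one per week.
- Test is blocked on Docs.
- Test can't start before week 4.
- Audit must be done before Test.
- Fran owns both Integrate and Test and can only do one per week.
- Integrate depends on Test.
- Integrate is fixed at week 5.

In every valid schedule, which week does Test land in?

Test's window is week 4–week 5.
Integrate is fixed at week 5, and Test can't share a week with Integrate.
So Test must be week 4.

week 4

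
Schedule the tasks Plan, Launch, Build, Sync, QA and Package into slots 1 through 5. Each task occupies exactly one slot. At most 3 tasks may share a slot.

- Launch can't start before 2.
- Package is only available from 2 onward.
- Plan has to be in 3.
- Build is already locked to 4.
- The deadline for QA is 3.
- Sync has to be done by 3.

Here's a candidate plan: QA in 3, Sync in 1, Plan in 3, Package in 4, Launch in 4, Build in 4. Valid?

Yes, all constraints hold

Launch can't start before 2 — holds.
At most 3 tasks may share a slot — holds.
Plan has to be in 3 — holds.
The deadline for QA is 3 — holds.
Build is already locked to 4 — holds.
Sync has to be done by 3 — holds.
Package is only available from 2 onward — holds.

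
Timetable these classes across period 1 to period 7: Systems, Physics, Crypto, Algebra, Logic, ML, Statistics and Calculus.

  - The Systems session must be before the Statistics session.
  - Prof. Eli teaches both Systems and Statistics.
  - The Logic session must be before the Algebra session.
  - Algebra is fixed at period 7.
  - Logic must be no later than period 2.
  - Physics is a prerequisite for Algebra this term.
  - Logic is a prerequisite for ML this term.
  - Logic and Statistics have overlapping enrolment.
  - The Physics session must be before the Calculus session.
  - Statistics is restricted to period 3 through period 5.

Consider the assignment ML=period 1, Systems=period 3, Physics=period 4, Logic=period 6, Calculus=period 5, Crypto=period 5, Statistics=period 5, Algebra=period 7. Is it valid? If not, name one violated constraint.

Logic and Statistics have overlapping enrolment — holds.
The Physics session must be before the Calculus session — holds.
Logic must be no later than period 2 — violated.
Physics is a prerequisite for Algebra this term — holds.
Prof. Eli teaches both Systems and Statistics — holds.
Algebra is fixed at period 7 — holds.
Statistics is restricted to period 3 through period 5 — holds.
The Systems session must be before the Statistics session — holds.
Logic is a prerequisite for ML this term — violated.
The Logic session must be before the Algebra session — holds.

No — it violates: Logic is a prerequisite for ML this term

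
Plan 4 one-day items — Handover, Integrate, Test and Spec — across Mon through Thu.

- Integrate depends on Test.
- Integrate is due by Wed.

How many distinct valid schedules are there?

48

Splitting on Handover: it can be Mon (12), Tue (12), Wed (12), Thu (12). Listing each branch's schedules as (Integrate, Test, Spec):
Handover=Mon: (Tue,Mon,Mon) (Tue,Mon,Tue) (Tue,Mon,Wed) (Tue,Mon,Thu) (Wed,Mon,Mon) (Wed,Mon,Tue) (Wed,Mon,Wed) (Wed,Mon,Thu) (Wed,Tue,Mon) (Wed,Tue,Tue) (Wed,Tue,Wed) (Wed,Tue,Thu) — 12.
Handover=Tue: (Tue,Mon,Mon) (Tue,Mon,Tue) (Tue,Mon,Wed) (Tue,Mon,Thu) (Wed,Mon,Mon) (Wed,Mon,Tue) (Wed,Mon,Wed) (Wed,Mon,Thu) (Wed,Tue,Mon) (Wed,Tue,Tue) (Wed,Tue,Wed) (Wed,Tue,Thu) — 12.
Handover=Wed: (Tue,Mon,Mon) (Tue,Mon,Tue) (Tue,Mon,Wed) (Tue,Mon,Thu) (Wed,Mon,Mon) (Wed,Mon,Tue) (Wed,Mon,Wed) (Wed,Mon,Thu) (Wed,Tue,Mon) (Wed,Tue,Tue) (Wed,Tue,Wed) (Wed,Tue,Thu) — 12.
Handover=Thu: (Tue,Mon,Mon) (Tue,Mon,Tue) (Tue,Mon,Wed) (Tue,Mon,Thu) (Wed,Mon,Mon) (Wed,Mon,Tue) (Wed,Mon,Wed) (Wed,Mon,Thu) (Wed,Tue,Mon) (Wed,Tue,Tue) (Wed,Tue,Wed) (Wed,Tue,Thu) — 12.
Summing: 12 + 12 + 12 + 12 = 48.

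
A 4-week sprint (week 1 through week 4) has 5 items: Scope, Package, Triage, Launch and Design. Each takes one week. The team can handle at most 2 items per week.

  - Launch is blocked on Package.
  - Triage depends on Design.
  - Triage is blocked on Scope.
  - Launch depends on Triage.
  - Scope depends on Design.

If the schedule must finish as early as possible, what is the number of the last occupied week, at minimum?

week 4

The precedence chain requires at least 4 distinct weeks.
With at most 2 per week and 5 tasks, at least 3 weeks are needed.
4 works (last occupied week: week 4): for example Design -> week 1; Launch -> week 4; Package -> week 1; Triage -> week 3; Scope -> week 2.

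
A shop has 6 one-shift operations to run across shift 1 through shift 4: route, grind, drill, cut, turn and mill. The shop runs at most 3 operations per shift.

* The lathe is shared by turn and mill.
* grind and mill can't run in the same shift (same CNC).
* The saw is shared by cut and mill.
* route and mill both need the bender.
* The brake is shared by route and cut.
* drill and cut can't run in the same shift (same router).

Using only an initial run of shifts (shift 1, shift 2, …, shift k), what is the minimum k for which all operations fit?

3

With at most 3 per shift and 6 operations, at least 2 shifts are needed.
Could 2 shifts be enough, i.e. nothing placed later than shift 2? No: route, cut and mill must all be in different shifts (route/cut can't share; route/mill can't share; cut/mill can't share), but only 2 shifts are available: 3 operations can't fit in 2 distinct shifts.
So 2 shifts is not enough.
3 works (last occupied shift: shift 3): for example route=shift 1, cut=shift 2, grind=shift 1, mill=shift 3, drill=shift 1, turn=shift 2.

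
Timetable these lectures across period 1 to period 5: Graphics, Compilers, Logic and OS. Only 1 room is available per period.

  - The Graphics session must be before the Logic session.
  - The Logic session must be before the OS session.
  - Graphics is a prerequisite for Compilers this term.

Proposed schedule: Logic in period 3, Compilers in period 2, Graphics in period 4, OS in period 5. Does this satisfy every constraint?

No. Graphics is a prerequisite for Compilers this term is not satisfied.

Only 1 room is available per period — holds.
The Graphics session must be before the Logic session — violated.
Graphics is a prerequisite for Compilers this term — violated.
The Logic session must be before the OS session — holds.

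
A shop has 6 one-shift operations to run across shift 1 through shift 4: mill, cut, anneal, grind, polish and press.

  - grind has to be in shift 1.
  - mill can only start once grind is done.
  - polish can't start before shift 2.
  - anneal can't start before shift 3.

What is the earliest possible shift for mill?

Precedence pushes mill to at least shift 2.
mill at shift 2 is achievable: polish in shift 2, press in shift 1, anneal in shift 3, mill in shift 2, grind in shift 1, cut in shift 1.

shift 2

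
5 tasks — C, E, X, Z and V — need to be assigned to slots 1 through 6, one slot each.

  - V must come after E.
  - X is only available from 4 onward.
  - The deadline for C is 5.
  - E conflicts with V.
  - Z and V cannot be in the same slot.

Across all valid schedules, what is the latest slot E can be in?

5

Downstream work caps E at 5.
E at 5 is achievable: X=4, C=1, V=6, E=5, Z=1.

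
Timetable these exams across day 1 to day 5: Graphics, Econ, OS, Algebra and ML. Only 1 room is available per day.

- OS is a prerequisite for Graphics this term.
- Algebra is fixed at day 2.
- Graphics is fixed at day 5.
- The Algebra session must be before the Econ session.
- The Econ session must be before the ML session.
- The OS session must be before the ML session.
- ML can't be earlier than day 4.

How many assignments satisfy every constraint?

1

Enumerating: OS in day 1; Graphics in day 5; ML in day 4; Algebra in day 2; Econ in day 3.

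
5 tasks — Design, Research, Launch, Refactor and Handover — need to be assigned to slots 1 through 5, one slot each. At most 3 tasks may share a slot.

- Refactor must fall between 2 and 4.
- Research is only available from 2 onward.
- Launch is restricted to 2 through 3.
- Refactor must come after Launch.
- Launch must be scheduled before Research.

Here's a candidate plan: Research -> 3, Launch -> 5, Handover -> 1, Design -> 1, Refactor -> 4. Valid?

Invalid. Launch must be scheduled before Research.

At most 3 tasks may share a slot — holds.
Refactor must fall between 2 and 4 — holds.
Launch must be scheduled before Research — violated.
Launch is restricted to 2 through 3 — violated.
Refactor must come after Launch — violated.
Research is only available from 2 onward — holds.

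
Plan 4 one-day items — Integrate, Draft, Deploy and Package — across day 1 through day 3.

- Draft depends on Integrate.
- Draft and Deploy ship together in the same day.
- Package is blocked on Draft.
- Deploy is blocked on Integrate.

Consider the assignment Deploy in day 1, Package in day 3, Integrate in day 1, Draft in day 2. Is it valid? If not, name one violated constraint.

Package is blocked on Draft — holds.
Draft depends on Integrate — holds.
Draft and Deploy ship together in the same day — violated.
Deploy is blocked on Integrate — violated.

Invalid. Draft and Deploy ship together in the same day.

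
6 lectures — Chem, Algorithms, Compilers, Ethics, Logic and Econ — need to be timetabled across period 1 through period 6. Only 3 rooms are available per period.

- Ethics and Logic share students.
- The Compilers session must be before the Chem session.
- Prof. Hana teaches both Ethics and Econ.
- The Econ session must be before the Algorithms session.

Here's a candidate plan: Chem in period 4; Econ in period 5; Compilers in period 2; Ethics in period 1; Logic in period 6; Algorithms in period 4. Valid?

No — it violates: The Econ session must be before the Algorithms session

Only 3 rooms are available per period — holds.
The Compilers session must be before the Chem session — holds.
Ethics and Logic share students — holds.
Prof. Hana teaches both Ethics and Econ — holds.
The Econ session must be before the Algorithms session — violated.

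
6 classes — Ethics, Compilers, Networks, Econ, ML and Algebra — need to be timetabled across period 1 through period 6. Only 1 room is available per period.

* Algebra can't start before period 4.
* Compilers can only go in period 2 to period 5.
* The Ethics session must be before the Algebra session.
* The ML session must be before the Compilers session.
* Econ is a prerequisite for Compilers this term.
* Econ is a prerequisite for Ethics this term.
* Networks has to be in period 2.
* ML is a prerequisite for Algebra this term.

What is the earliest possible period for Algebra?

period 6

Algebra is available from period 4.
Algebra at period 6 is achievable: Networks=period 2; Econ=period 1; Compilers=period 4; Algebra=period 6; ML=period 3; Ethics=period 5.
Nothing earlier works — the capacity limit rule out every period before period 6.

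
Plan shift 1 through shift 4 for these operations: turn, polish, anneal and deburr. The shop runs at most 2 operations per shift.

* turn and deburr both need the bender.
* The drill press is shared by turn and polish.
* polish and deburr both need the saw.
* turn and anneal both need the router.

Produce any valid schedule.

deburr in shift 3; anneal in shift 2; polish in shift 2; turn in shift 1

Checking: polish(shift 2) != deburr(shift 3); turn(shift 1) != anneal(shift 2); turn(shift 1) != polish(shift 2); turn(shift 1) != deburr(shift 3); max 2 per shift (cap 2).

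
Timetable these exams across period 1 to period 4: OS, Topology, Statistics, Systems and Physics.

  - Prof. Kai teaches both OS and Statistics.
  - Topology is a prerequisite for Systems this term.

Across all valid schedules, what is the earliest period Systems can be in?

Precedence pushes Systems to at least period 2.
Systems at period 2 is achievable: Systems=period 2, Topology=period 1, OS=period 1, Statistics=period 2, Physics=period 1.

period 2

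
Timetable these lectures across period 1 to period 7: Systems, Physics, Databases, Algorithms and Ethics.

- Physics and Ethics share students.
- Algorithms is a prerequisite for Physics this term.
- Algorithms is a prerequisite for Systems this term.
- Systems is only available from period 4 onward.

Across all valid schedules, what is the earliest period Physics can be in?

Precedence pushes Physics to at least period 2.
Physics at period 2 is achievable: Ethics in period 1; Systems in period 4; Physics in period 2; Algorithms in period 1; Databases in period 1.

period 2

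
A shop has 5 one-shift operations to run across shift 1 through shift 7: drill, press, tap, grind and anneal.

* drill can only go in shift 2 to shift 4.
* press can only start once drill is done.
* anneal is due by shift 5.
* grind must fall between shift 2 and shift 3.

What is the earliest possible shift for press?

shift 3

Precedence pushes press to at least shift 3.
press at shift 3 is achievable: tap in shift 1; anneal in shift 1; drill in shift 2; grind in shift 2; press in shift 3.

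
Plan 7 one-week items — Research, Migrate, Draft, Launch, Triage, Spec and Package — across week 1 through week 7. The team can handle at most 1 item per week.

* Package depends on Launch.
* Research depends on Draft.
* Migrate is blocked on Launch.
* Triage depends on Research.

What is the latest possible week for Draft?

Downstream work caps Draft at week 5.
Draft at week 5 is achievable: Migrate=week 2; Draft=week 5; Research=week 6; Triage=week 7; Launch=week 1; Spec=week 4; Package=week 3.

week 5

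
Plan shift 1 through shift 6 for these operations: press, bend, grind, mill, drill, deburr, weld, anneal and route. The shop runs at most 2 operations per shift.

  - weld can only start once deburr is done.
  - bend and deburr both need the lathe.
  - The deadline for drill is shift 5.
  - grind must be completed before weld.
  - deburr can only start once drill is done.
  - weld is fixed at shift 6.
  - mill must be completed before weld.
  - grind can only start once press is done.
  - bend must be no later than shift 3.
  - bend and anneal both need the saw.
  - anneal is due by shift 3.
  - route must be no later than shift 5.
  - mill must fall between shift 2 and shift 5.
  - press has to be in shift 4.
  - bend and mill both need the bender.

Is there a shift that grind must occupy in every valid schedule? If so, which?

press is fixed at shift 4 and must come before grind, so grind is at least shift 5.
weld is fixed at shift 6 and must come after grind, so grind is at most shift 5.
So grind must be shift 5.

shift 5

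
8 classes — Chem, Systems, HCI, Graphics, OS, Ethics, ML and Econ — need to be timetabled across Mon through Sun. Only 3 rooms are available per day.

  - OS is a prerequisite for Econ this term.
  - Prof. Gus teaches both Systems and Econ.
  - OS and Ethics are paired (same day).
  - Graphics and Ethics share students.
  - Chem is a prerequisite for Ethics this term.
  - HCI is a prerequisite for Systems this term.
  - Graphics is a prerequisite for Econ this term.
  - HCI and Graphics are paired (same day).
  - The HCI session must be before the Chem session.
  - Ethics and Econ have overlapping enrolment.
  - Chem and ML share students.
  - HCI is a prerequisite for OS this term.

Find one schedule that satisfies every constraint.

ML in Mon; Econ in Thu; Chem in Tue; OS in Wed; Systems in Tue; Ethics in Wed; HCI in Mon; Graphics in Mon

Checking: HCI(Mon) before OS(Wed); HCI(Mon) before Chem(Tue); HCI(Mon) before Systems(Tue); Chem(Tue) before Ethics(Wed); Graphics(Mon) before Econ(Thu); OS(Wed) before Econ(Thu); Chem(Tue) != ML(Mon); Graphics(Mon) != Ethics(Wed); Ethics(Wed) != Econ(Thu); Systems(Tue) != Econ(Thu); OS = Ethics = Wed; HCI = Graphics = Mon; max 3 per day (cap 3).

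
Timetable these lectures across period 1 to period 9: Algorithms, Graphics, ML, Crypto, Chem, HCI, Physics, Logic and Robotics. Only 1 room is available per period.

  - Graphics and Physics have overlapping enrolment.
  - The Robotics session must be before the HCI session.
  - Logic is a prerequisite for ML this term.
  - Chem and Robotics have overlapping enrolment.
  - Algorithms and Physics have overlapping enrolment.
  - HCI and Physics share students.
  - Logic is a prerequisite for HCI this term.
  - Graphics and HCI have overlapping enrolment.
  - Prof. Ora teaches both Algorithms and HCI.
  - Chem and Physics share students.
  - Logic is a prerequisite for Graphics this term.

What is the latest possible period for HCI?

period 9

Precedence pushes HCI to at least period 2.
HCI at period 9 is achievable: Graphics -> period 2; Physics -> period 8; Crypto -> period 6; ML -> period 3; Robotics -> period 4; Logic -> period 1; HCI -> period 9; Algorithms -> period 5; Chem -> period 7.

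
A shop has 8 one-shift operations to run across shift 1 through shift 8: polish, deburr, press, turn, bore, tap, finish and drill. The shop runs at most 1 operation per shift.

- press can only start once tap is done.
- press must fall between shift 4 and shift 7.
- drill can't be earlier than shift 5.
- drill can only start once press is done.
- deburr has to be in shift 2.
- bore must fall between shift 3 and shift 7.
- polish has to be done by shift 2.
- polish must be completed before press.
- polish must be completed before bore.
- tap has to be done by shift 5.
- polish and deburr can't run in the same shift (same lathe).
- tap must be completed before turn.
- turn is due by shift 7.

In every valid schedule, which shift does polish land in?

polish's window is shift 1–shift 2.
deburr is fixed at shift 2, and polish can't share a shift with deburr.
So polish must be shift 1.

shift 1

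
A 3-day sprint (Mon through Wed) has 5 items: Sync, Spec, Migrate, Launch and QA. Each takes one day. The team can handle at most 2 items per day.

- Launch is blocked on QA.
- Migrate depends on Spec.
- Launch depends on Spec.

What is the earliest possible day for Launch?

Precedence pushes Launch to at least Tue.
Launch at Tue is achievable: Sync in Wed; Launch in Tue; Spec in Mon; Migrate in Tue; QA in Mon.

Tue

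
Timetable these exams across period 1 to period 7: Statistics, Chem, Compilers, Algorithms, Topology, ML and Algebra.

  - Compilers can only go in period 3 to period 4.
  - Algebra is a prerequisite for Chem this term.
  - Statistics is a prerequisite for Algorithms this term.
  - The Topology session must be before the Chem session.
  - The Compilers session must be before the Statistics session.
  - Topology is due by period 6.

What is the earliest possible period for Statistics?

Precedence pushes Statistics to at least period 4; downstream work caps Statistics at period 6.
Statistics at period 4 is achievable: Statistics in period 4, Algebra in period 1, Algorithms in period 5, Compilers in period 3, Chem in period 2, Topology in period 1, ML in period 1.

period 4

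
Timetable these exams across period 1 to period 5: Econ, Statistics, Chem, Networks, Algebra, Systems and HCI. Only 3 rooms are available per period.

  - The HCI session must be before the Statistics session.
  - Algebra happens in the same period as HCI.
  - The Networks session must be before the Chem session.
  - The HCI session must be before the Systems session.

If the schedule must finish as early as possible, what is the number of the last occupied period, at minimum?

period 3

The precedence chain requires at least 2 distinct periods.
With at most 3 per period and 7 exams, at least 3 periods are needed.
3 works (last occupied period: period 3): for example Systems=period 2; Econ=period 3; Chem=period 2; Algebra=period 1; Networks=period 1; Statistics=period 2; HCI=period 1.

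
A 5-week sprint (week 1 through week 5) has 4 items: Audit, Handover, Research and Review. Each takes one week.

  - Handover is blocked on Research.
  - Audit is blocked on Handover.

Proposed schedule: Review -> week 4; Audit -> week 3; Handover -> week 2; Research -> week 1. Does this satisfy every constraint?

Yes, all constraints hold

Audit is blocked on Handover — holds.
Handover is blocked on Research — holds.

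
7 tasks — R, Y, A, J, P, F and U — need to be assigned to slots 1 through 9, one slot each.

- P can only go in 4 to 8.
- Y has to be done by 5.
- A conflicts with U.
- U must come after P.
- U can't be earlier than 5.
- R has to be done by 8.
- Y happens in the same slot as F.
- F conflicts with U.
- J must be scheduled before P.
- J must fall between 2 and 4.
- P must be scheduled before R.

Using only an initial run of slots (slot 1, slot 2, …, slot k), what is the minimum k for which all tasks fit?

The precedence chain requires at least 3 distinct slots.
U can't be placed before 5, so the schedule must run through at least slot 5.
5 works (last occupied slot: 5): for example U in 5, F in 1, Y in 1, A in 1, P in 4, J in 2, R in 5.

5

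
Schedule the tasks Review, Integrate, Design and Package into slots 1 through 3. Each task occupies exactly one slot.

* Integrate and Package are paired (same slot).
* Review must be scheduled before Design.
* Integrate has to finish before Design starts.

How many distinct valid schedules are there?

Splitting on Review: it can be 1 (3), 2 (2). Listing each branch's schedules as (Integrate, Design, Package):
Review=1: (1,2,1) (1,3,1) (2,3,2) — 3.
Review=2: (1,3,1) (2,3,2) — 2.
Summing: 3 + 2 = 5.

5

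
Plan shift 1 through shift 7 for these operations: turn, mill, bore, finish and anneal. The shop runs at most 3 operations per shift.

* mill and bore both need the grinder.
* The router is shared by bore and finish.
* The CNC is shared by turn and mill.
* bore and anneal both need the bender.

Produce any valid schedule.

mill=shift 2, anneal=shift 2, turn=shift 1, finish=shift 2, bore=shift 1

Checking: mill(shift 2) != bore(shift 1); bore(shift 1) != anneal(shift 2); bore(shift 1) != finish(shift 2); turn(shift 1) != mill(shift 2); max 3 per shift (cap 3).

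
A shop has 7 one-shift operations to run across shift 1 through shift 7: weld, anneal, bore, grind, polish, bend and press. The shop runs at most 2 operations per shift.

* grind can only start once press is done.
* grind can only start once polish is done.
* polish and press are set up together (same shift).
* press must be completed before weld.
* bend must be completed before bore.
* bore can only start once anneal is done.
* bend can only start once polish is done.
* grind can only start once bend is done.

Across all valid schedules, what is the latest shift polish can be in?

shift 5

Downstream work caps polish at shift 5.
polish at shift 5 is achievable: polish in shift 5, anneal in shift 1, press in shift 5, weld in shift 6, bore in shift 7, grind in shift 7, bend in shift 6.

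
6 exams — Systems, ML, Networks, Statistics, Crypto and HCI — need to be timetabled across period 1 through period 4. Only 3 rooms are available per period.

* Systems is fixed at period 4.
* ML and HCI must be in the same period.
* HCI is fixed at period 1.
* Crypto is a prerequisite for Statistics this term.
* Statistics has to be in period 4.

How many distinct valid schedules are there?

11

Splitting on Networks: it can be period 1 (2), period 2 (3), period 3 (3), period 4 (3). Listing each branch's schedules as (Systems, ML, Statistics, Crypto, HCI) by period number:
Networks=period 1: (4,1,4,2,1) (4,1,4,3,1) — 2.
Networks=period 2: (4,1,4,1,1) (4,1,4,2,1) (4,1,4,3,1) — 3.
Networks=period 3: (4,1,4,1,1) (4,1,4,2,1) (4,1,4,3,1) — 3.
Networks=period 4: (4,1,4,1,1) (4,1,4,2,1) (4,1,4,3,1) — 3.
Summing: 2 + 3 + 3 + 3 = 11.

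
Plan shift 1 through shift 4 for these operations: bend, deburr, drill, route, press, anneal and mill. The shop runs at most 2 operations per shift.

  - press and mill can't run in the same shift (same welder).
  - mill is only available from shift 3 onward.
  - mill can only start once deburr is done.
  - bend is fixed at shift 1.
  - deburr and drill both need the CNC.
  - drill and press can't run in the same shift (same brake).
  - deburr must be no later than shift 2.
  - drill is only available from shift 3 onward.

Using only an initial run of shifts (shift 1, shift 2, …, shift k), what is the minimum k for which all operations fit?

4 shifts

The precedence chain requires at least 2 distinct shifts.
With at most 2 per shift and 7 operations, at least 4 shifts are needed.
drill can't be placed before shift 3, so the schedule must run through at least shift 3.
4 works (last occupied shift: shift 4): for example deburr in shift 1; anneal in shift 4; press in shift 2; bend in shift 1; drill in shift 3; mill in shift 3; route in shift 2.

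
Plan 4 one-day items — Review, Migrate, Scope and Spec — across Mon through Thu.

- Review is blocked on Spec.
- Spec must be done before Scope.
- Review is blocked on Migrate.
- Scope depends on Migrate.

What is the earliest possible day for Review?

Precedence pushes Review to at least Tue.
Review at Tue is achievable: Review=Tue; Spec=Mon; Scope=Tue; Migrate=Mon.

Tue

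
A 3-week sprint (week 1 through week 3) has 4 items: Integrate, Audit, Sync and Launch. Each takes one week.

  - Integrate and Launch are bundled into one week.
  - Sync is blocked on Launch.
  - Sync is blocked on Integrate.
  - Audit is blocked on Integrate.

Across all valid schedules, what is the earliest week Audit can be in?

week 2

Precedence pushes Audit to at least week 2.
Audit at week 2 is achievable: Audit in week 2; Launch in week 1; Sync in week 2; Integrate in week 1.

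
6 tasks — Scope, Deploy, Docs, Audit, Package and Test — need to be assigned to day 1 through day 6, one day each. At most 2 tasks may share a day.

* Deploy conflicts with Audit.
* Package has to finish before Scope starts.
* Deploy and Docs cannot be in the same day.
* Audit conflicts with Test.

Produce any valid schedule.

Deploy=day 1; Docs=day 2; Package=day 1; Test=day 4; Scope=day 2; Audit=day 3

Checking: Package(day 1) before Scope(day 2); Audit(day 3) != Test(day 4); Deploy(day 1) != Docs(day 2); Deploy(day 1) != Audit(day 3); max 2 per day (cap 2).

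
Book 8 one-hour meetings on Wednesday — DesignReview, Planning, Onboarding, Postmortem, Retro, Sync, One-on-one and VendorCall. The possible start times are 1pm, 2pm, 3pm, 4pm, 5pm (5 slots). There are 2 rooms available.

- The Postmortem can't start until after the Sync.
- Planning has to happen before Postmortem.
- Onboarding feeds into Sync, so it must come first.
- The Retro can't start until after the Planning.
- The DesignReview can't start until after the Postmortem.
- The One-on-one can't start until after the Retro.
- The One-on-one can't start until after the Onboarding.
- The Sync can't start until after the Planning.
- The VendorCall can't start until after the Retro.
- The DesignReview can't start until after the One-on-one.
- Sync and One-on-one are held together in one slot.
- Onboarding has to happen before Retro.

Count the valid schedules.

2

Enumerating: Retro -> 2pm; Postmortem -> 4pm; Planning -> 1pm; VendorCall -> 4pm; One-on-one -> 3pm; DesignReview -> 5pm; Sync -> 3pm; Onboarding -> 1pm | Sync -> 3pm; Onboarding -> 1pm; One-on-one -> 3pm; DesignReview -> 5pm; VendorCall -> 5pm; Planning -> 1pm; Retro -> 2pm; Postmortem -> 4pm.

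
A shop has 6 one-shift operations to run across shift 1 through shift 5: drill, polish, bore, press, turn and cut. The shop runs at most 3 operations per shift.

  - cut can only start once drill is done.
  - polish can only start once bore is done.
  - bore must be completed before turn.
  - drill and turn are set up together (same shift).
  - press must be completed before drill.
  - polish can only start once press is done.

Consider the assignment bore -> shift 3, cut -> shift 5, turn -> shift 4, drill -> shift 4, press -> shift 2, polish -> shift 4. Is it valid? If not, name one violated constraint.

bore must be completed before turn — holds.
The shop runs at most 3 operations per shift — holds.
polish can only start once bore is done — holds.
drill and turn are set up together (same shift) — holds.
press must be completed before drill — holds.
polish can only start once press is done — holds.
cut can only start once drill is done — holds.

Valid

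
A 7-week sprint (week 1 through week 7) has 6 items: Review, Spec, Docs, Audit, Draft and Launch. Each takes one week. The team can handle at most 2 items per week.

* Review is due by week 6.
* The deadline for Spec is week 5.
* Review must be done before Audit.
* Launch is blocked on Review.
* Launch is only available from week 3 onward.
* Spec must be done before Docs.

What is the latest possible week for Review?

Review's own window allows nothing later than week 6.
Review at week 6 is achievable: Review -> week 6; Spec -> week 1; Launch -> week 7; Audit -> week 7; Docs -> week 2; Draft -> week 1.

week 6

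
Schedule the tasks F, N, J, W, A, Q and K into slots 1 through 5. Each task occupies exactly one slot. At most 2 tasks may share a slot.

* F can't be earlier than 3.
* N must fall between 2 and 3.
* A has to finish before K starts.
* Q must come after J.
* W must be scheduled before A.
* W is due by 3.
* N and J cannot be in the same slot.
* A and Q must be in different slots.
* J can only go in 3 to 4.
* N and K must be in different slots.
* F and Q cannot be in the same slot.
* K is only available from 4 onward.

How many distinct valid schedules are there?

Splitting on F: it can be 3 (19), 4 (15), 5 (6). Listing each branch's schedules as (N, J, W, A, Q, K):
F=3: (2,3,1,2,4,4) (2,3,1,2,4,5) (2,3,1,2,5,4) (2,3,1,2,5,5) (2,3,1,4,5,5) (2,3,2,4,5,5) (2,4,1,2,5,4) (2,4,1,2,5,5) (2,4,1,3,5,4) (2,4,1,3,5,5) (2,4,1,4,5,5) (2,4,2,3,5,4) (2,4,2,3,5,5) (2,4,2,4,5,5) (2,4,3,4,5,5) (3,4,1,2,5,4) (3,4,1,2,5,5) (3,4,1,4,5,5) (3,4,2,4,5,5) — 19.
F=4: (2,3,1,2,5,4) (2,3,1,2,5,5) (2,3,1,3,5,4) (2,3,1,3,5,5) (2,3,1,4,5,5) (2,3,2,3,5,4) (2,3,2,3,5,5) (2,3,2,4,5,5) (2,3,3,4,5,5) (2,4,1,2,5,5) (2,4,1,3,5,5) (2,4,2,3,5,5) (3,4,1,2,5,5) (3,4,1,3,5,5) (3,4,2,3,5,5) — 15.
F=5: (2,3,1,2,4,4) (2,3,1,2,4,5) (2,3,1,3,4,4) (2,3,1,3,4,5) (2,3,2,3,4,4) (2,3,2,3,4,5) — 6.
Summing: 19 + 15 + 6 = 40.

40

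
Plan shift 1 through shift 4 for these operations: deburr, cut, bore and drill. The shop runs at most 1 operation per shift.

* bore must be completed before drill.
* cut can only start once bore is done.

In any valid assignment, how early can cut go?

shift 2

Precedence pushes cut to at least shift 2.
cut at shift 2 is achievable: drill -> shift 3; bore -> shift 1; cut -> shift 2; deburr -> shift 4.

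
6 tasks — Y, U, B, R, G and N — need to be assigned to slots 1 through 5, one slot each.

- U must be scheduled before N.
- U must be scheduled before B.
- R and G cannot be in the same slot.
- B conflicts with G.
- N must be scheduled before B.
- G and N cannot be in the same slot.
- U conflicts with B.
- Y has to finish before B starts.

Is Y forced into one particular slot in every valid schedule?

Y can be 1 (e.g. R in 1; U in 1; G in 4; N in 2; Y in 1; B in 3) or 2 (e.g. R in 1; G in 4; N in 2; U in 1; B in 3; Y in 2).

No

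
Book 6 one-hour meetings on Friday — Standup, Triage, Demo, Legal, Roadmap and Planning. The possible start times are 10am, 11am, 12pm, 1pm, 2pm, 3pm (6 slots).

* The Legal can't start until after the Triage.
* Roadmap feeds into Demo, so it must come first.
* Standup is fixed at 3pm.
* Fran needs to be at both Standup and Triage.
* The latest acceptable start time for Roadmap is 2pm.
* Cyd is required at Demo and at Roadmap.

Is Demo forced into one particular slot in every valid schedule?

Demo can be 11am (e.g. Triage in 10am; Roadmap in 10am; Standup in 3pm; Demo in 11am; Planning in 10am; Legal in 11am) or 12pm (e.g. Demo in 12pm, Roadmap in 10am, Legal in 11am, Triage in 10am, Standup in 3pm, Planning in 10am).

No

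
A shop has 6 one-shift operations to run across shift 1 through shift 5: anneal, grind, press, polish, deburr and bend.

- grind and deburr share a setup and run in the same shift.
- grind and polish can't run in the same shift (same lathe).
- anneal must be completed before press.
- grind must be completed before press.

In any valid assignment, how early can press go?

shift 2

Precedence pushes press to at least shift 2.
press at shift 2 is achievable: bend -> shift 1; anneal -> shift 1; press -> shift 2; deburr -> shift 1; grind -> shift 1; polish -> shift 2.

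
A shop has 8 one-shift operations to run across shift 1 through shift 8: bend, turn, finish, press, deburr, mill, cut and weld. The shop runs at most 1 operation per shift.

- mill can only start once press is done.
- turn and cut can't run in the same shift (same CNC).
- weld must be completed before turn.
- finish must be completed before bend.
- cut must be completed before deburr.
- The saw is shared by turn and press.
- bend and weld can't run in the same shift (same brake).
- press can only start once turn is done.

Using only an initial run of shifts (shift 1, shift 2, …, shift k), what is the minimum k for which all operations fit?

The precedence chain requires at least 4 distinct shifts.
With at most 1 per shift and 8 operations, at least 8 shifts are needed.
8 works (last occupied shift: shift 8): for example cut=shift 6, press=shift 3, finish=shift 4, deburr=shift 7, bend=shift 5, mill=shift 8, weld=shift 1, turn=shift 2.

8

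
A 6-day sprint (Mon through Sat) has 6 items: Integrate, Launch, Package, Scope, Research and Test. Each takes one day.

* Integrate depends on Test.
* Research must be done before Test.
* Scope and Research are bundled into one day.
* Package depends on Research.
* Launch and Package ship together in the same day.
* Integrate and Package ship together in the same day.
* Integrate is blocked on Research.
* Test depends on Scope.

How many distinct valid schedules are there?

20

Splitting on Integrate: it can be Wed (1), Thu (3), Fri (6), Sat (10). Listing each branch's schedules as (Launch, Package, Scope, Research, Test):
Integrate=Wed: (Wed,Wed,Mon,Mon,Tue) — 1.
Integrate=Thu: (Thu,Thu,Mon,Mon,Tue) (Thu,Thu,Mon,Mon,Wed) (Thu,Thu,Tue,Tue,Wed) — 3.
Integrate=Fri: (Fri,Fri,Mon,Mon,Tue) (Fri,Fri,Mon,Mon,Wed) (Fri,Fri,Mon,Mon,Thu) (Fri,Fri,Tue,Tue,Wed) (Fri,Fri,Tue,Tue,Thu) (Fri,Fri,Wed,Wed,Thu) — 6.
Integrate=Sat: (Sat,Sat,Mon,Mon,Tue) (Sat,Sat,Mon,Mon,Wed) (Sat,Sat,Mon,Mon,Thu) (Sat,Sat,Mon,Mon,Fri) (Sat,Sat,Tue,Tue,Wed) (Sat,Sat,Tue,Tue,Thu) (Sat,Sat,Tue,Tue,Fri) (Sat,Sat,Wed,Wed,Thu) (Sat,Sat,Wed,Wed,Fri) (Sat,Sat,Thu,Thu,Fri) — 10.
Summing: 1 + 3 + 6 + 10 = 20.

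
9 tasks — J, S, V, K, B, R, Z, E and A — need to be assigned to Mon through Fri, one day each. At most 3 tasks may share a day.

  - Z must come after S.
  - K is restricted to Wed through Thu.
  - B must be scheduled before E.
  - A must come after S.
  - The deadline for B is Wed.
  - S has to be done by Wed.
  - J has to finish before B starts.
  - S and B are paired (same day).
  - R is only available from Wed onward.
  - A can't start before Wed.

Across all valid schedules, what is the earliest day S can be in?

S must be in the same day as B, which can't be before Tue, so S is at least Tue; S's own window allows nothing later than Wed.
S at Tue is achievable: K -> Wed; S -> Tue; J -> Mon; V -> Mon; Z -> Thu; B -> Tue; R -> Wed; A -> Wed; E -> Thu.

Tue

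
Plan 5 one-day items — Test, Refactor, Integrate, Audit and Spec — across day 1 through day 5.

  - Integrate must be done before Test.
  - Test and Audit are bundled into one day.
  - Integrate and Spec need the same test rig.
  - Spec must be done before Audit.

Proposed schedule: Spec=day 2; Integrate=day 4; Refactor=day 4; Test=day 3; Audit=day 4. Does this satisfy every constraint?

Integrate and Spec need the same test rig — holds.
Test and Audit are bundled into one day — violated.
Spec must be done before Audit — holds.
Integrate must be done before Test — violated.

No. Integrate must be done before Test is not satisfied.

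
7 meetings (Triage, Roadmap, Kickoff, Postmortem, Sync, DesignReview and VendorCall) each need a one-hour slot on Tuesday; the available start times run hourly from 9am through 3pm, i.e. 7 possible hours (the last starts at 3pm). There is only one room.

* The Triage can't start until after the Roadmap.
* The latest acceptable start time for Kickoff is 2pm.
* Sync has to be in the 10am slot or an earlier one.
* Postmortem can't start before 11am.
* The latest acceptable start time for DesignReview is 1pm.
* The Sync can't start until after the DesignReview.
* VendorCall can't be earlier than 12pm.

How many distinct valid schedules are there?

39

Splitting on Triage: it can be 12pm (4), 1pm (7), 2pm (10), 3pm (18). Listing each branch's schedules as (Roadmap, Kickoff, Postmortem, Sync, DesignReview, VendorCall):
Triage=12pm: (11am,1pm,2pm,10am,9am,3pm) (11am,1pm,3pm,10am,9am,2pm) (11am,2pm,1pm,10am,9am,3pm) (11am,2pm,3pm,10am,9am,1pm) — 4.
Triage=1pm: (11am,12pm,2pm,10am,9am,3pm) (11am,12pm,3pm,10am,9am,2pm) (11am,2pm,12pm,10am,9am,3pm) (11am,2pm,3pm,10am,9am,12pm) (12pm,11am,2pm,10am,9am,3pm) (12pm,11am,3pm,10am,9am,2pm) (12pm,2pm,11am,10am,9am,3pm) — 7.
Triage=2pm: (11am,12pm,1pm,10am,9am,3pm) (11am,12pm,3pm,10am,9am,1pm) (11am,1pm,12pm,10am,9am,3pm) (11am,1pm,3pm,10am,9am,12pm) (12pm,11am,1pm,10am,9am,3pm) (12pm,11am,3pm,10am,9am,1pm) (12pm,1pm,11am,10am,9am,3pm) (1pm,11am,12pm,10am,9am,3pm) (1pm,11am,3pm,10am,9am,12pm) (1pm,12pm,11am,10am,9am,3pm) — 10.
Triage=3pm: (11am,12pm,1pm,10am,9am,2pm) (11am,12pm,2pm,10am,9am,1pm) (11am,1pm,12pm,10am,9am,2pm) (11am,1pm,2pm,10am,9am,12pm) (11am,2pm,12pm,10am,9am,1pm) (11am,2pm,1pm,10am,9am,12pm) (12pm,11am,1pm,10am,9am,2pm) (12pm,11am,2pm,10am,9am,1pm) (12pm,1pm,11am,10am,9am,2pm) (12pm,2pm,11am,10am,9am,1pm) (1pm,11am,12pm,10am,9am,2pm) (1pm,11am,2pm,10am,9am,12pm) (1pm,12pm,11am,10am,9am,2pm) (1pm,2pm,11am,10am,9am,12pm) (2pm,11am,12pm,10am,9am,1pm) (2pm,11am,1pm,10am,9am,12pm) (2pm,12pm,11am,10am,9am,1pm) (2pm,1pm,11am,10am,9am,12pm) — 18.
Summing: 4 + 7 + 10 + 18 = 39.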